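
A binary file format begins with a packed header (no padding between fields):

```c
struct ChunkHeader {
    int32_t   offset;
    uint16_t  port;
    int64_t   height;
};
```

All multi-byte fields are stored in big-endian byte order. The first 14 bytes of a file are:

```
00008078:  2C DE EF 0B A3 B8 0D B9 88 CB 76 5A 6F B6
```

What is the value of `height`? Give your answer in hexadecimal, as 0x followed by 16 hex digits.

0x0DB988CB765A6FB6

`height` follows `offset` (4 B), `port` (2 B), so it starts at offset 4 + 2 = 6 and occupies 8 bytes.
Bytes at offsets 6..13: 0D B9 88 CB 76 5A 6F B6.
In big-endian order the high byte comes first in memory.
The bytes are already most-significant first: 0x0DB988CB765A6FB6.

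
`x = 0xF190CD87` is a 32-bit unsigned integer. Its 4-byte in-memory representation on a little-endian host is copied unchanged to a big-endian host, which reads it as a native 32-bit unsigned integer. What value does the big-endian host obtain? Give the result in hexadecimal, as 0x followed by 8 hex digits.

0x87CD90F1

Stored little-endian, the bytes at ascending addresses are 87 CD 90 F1.
Read back as big-endian, the last byte is least significant, giving 0x87CD90F1.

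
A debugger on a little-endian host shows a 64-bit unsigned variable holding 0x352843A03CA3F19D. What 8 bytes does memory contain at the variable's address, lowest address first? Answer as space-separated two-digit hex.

Split into bytes (most-significant first): 35 28 43 A0 3C A3 F1 9D.
Little-endian: lowest address holds the least-significant byte.
So at ascending addresses the bytes are 9D F1 A3 3C A0 43 28 35.

9D F1 A3 3C A0 43 28 35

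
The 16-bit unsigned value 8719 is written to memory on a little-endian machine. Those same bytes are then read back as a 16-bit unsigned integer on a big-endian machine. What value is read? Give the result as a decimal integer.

3874

8719 in 16-bit hexadecimal is 0x220F.
Stored little-endian, the bytes at ascending addresses are 0F 22.
Read back as big-endian, the last byte is least significant, giving 0x0F22.
0x0F22 = 3874.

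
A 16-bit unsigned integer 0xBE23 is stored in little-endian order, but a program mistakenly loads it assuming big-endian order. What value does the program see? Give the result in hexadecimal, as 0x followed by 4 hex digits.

Stored little-endian, the bytes at ascending addresses are 23 BE.
Read back as big-endian, the last byte is least significant, giving 0x23BE.

0x23BE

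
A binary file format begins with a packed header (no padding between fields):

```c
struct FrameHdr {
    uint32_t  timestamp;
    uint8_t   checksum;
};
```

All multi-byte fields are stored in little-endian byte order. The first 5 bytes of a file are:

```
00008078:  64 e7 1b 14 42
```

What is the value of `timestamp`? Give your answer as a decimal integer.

337373028

`timestamp` is the first field, at byte offset 0, occupying 4 bytes.
Bytes at offsets 0..3: 64 E7 1B 14.
In little-endian order the low byte comes first in memory.
Reassemble most-significant byte first: 14 1B E7 64 → 0x141BE764.
0x141BE764 = 337373028.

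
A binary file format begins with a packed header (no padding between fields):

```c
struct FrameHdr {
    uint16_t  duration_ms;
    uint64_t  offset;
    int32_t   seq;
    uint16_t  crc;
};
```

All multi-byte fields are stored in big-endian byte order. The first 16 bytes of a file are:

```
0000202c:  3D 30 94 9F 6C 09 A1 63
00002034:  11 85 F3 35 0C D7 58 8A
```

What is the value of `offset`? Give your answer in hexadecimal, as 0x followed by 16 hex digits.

0x949F6C09A1631185

`offset` follows `duration_ms` (2 bytes), so it starts at byte offset 2 and occupies 8 bytes.
Bytes at offsets 2..9: 94 9F 6C 09 A1 63 11 85.
In big-endian order the high byte comes first in memory.
The bytes are already most-significant first: 0x949F6C09A1631185.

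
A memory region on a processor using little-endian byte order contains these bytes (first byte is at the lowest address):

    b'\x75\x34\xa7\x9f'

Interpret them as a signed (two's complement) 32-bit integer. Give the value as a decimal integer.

Little-endian stores the least-significant byte at the lowest address.
Reassemble most-significant byte first: 9F A7 34 75 → 0x9FA73475.
Top bit is set, so as a signed 32-bit value this is 0x9FA73475 − 2^32 = -1616432011.

-1616432011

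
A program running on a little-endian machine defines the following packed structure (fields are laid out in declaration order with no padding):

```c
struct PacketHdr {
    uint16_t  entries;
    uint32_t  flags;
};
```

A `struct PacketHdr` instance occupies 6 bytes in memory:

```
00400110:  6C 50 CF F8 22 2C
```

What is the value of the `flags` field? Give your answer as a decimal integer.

740489423

`flags` follows `entries` (2 bytes), so it starts at byte offset 2 and occupies 4 bytes.
Bytes at offsets 2..5: CF F8 22 2C.
In little-endian order the low byte comes first in memory.
Reassemble most-significant byte first: 2C 22 F8 CF → 0x2C22F8CF.
0x2C22F8CF = 740489423.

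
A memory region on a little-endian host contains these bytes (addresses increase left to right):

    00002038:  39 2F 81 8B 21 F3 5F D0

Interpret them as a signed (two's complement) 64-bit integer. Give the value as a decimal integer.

-3431757065633059015

In little-endian order the low byte comes first in memory.
Reassemble most-significant byte first: D0 5F F3 21 8B 81 2F 39 → 0xD05FF3218B812F39.
Top bit is set, so as a signed 64-bit value this is 0xD05FF3218B812F39 − 2^64 = -3431757065633059015.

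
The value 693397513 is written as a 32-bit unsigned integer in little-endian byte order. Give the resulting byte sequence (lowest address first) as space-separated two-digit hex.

09 68 54 29

693397513 in hexadecimal, padded to 32 bits, is 0x29546809.
Split into bytes (most-significant first): 29 54 68 09.
In little-endian order the low byte comes first in memory.
So at ascending addresses the bytes are 09 68 54 29.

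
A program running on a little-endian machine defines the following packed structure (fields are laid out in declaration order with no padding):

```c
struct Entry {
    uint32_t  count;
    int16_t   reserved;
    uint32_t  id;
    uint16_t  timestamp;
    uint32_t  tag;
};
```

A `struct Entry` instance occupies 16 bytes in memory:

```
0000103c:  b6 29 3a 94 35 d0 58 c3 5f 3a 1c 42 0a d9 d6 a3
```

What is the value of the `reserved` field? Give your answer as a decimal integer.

`reserved` follows `count` (4 bytes), so it starts at byte offset 4 and occupies 2 bytes.
Bytes at offsets 4..5: 35 D0.
Little-endian: lowest address holds the least-significant byte.
Reassemble most-significant byte first: D0 35 → 0xD035.
Top bit is set, so as a signed 16-bit value this is 0xD035 − 2^16 = -12235.

-12235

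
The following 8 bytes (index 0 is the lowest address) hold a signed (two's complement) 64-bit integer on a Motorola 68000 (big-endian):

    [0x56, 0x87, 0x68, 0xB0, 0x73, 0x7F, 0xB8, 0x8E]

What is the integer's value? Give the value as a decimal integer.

6235067316179024014

Big-endian: lowest address holds the most-significant byte.
The bytes are already most-significant first: 0x568768B0737FB88E.
0x568768B0737FB88E = 6235067316179024014.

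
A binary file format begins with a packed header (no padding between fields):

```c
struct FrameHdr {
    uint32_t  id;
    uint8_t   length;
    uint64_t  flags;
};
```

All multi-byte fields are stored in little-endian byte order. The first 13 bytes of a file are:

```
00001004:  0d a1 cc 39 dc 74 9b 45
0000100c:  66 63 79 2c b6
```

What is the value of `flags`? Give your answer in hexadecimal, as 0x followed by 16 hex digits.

`flags` follows `id` (4 B), `length` (1 B), so it starts at offset 4 + 1 = 5 and occupies 8 bytes.
Bytes at offsets 5..12: 74 9B 45 66 63 79 2C B6.
Little-endian: lowest address holds the least-significant byte.
Reassemble most-significant byte first: B6 2C 79 63 66 45 9B 74 → 0xB62C796366459B74.

0xB62C796366459B74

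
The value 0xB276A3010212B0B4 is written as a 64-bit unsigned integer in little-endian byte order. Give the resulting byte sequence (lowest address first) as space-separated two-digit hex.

B4 B0 12 02 01 A3 76 B2

Split into bytes (most-significant first): B2 76 A3 01 02 12 B0 B4.
In little-endian order the low byte comes first in memory.
So at ascending addresses the bytes are B4 B0 12 02 01 A3 76 B2.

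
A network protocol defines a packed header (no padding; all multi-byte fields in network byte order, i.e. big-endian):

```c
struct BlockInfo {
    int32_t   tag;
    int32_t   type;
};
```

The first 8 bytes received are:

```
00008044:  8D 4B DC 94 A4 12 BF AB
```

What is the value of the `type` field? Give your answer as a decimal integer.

-1542275157

`type` follows `tag` (4 bytes), so it starts at byte offset 4 and occupies 4 bytes.
Bytes at offsets 4..7: A4 12 BF AB.
Big-endian stores the most-significant byte at the lowest address.
The bytes are already most-significant first: 0xA412BFAB.
Top bit is set, so as a signed 32-bit value this is 0xA412BFAB − 2^32 = -1542275157.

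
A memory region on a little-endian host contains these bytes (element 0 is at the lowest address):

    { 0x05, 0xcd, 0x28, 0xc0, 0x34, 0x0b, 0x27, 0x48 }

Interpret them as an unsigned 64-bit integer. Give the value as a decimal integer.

In little-endian order the low byte comes first in memory.
Reassemble most-significant byte first: 48 27 0B 34 C0 28 CD 05 → 0x48270B34C028CD05.
0x48270B34C028CD05 = 5199136616012631301.

5199136616012631301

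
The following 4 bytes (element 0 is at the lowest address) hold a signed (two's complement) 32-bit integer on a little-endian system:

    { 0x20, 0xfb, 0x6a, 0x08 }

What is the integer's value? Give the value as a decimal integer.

141228832

Little-endian: lowest address holds the least-significant byte.
Reassemble most-significant byte first: 08 6A FB 20 → 0x086AFB20.
0x086AFB20 = 141228832.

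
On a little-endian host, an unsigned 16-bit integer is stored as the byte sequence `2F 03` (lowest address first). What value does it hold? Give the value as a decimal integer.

Little-endian: lowest address holds the least-significant byte.
Reassemble most-significant byte first: 03 2F → 0x032F.
0x032F = 815.

815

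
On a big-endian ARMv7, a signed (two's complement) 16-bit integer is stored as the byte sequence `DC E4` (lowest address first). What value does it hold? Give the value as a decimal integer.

Big-endian stores the most-significant byte at the lowest address.
The bytes are already most-significant first: 0xDCE4.
Top bit is set, so as a signed 16-bit value this is 0xDCE4 − 2^16 = -8988.

-8988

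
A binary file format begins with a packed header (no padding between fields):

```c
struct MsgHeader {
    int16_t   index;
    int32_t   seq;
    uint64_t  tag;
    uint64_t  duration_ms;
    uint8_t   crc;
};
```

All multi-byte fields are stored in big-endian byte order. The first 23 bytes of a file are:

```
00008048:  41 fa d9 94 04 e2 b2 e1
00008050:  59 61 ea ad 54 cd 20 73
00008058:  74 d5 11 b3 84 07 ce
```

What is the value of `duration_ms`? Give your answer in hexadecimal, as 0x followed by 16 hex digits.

`duration_ms` follows `index` (2 B), `seq` (4 B), `tag` (8 B), so it starts at offset 2 + 4 + 8 = 14 and occupies 8 bytes.
Bytes at offsets 14..21: 20 73 74 D5 11 B3 84 07.
Big-endian: lowest address holds the most-significant byte.
The bytes are already most-significant first: 0x207374D511B38407.

0x207374D511B38407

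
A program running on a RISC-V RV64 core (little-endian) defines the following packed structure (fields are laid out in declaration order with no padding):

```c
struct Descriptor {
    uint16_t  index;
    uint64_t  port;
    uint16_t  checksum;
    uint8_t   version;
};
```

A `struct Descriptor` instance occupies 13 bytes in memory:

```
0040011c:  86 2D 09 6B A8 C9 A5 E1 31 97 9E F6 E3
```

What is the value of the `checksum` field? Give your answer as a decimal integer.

`checksum` follows `index` (2 B), `port` (8 B), so it starts at offset 2 + 8 = 10 and occupies 2 bytes.
Bytes at offsets 10..11: 9E F6.
Little-endian: lowest address holds the least-significant byte.
Reassemble most-significant byte first: F6 9E → 0xF69E.
0xF69E = 63134.

63134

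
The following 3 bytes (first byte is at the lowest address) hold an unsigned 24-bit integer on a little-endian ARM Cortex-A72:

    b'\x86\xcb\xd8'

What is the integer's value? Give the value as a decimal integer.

14207878

In little-endian order the low byte comes first in memory.
Reassemble most-significant byte first: D8 CB 86 → 0xD8CB86.
0xD8CB86 = 14207878.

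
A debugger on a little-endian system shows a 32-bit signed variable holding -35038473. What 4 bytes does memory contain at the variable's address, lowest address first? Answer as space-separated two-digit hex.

Two's complement of -35038473 in 32 bits: 35038473 = 0x0216A509; invert → 0xFDE95AF6; add 1 → 0xFDE95AF7.
Split into bytes (most-significant first): FD E9 5A F7.
Little-endian stores the least-significant byte at the lowest address.
So at ascending addresses the bytes are F7 5A E9 FD.

F7 5A E9 FD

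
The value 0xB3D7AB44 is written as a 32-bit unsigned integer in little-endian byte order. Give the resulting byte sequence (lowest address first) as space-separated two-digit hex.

44 AB D7 B3

Split into bytes (most-significant first): B3 D7 AB 44.
In little-endian order the low byte comes first in memory.
So at ascending addresses the bytes are 44 AB D7 B3.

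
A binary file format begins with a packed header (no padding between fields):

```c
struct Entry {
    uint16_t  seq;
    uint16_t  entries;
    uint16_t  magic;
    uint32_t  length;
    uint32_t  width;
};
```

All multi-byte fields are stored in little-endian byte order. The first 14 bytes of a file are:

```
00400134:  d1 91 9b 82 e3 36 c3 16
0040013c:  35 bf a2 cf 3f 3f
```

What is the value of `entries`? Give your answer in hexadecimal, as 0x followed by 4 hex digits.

`entries` follows `seq` (2 bytes), so it starts at byte offset 2 and occupies 2 bytes.
Bytes at offsets 2..3: 9B 82.
Little-endian: lowest address holds the least-significant byte.
Reassemble most-significant byte first: 82 9B → 0x829B.

0x829B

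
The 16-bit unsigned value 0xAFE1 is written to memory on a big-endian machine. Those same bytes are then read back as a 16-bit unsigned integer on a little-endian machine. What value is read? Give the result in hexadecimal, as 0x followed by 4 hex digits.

0xE1AF

Stored big-endian, the bytes at ascending addresses are AF E1.
Read back as little-endian, the first byte is least significant, giving 0xE1AF.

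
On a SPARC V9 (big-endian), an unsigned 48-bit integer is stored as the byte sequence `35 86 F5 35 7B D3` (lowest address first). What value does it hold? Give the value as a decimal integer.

Big-endian stores the most-significant byte at the lowest address.
The bytes are already most-significant first: 0x3586F5357BD3.
0x3586F5357BD3 = 58853755812819.

58853755812819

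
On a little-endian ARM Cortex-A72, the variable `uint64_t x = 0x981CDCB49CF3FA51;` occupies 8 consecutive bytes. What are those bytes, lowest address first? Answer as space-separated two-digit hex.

Split into bytes (most-significant first): 98 1C DC B4 9C F3 FA 51.
Little-endian: lowest address holds the least-significant byte.
So at ascending addresses the bytes are 51 FA F3 9C B4 DC 1C 98.

51 FA F3 9C B4 DC 1C 98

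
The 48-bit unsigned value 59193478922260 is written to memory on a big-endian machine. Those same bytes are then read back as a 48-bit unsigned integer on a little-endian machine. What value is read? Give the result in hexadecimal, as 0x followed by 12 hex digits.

0x14C0480ED635

59193478922260 in 48-bit hexadecimal is 0x35D60E48C014.
Stored big-endian, the bytes at ascending addresses are 35 D6 0E 48 C0 14.
Read back as little-endian, the first byte is least significant, giving 0x14C0480ED635.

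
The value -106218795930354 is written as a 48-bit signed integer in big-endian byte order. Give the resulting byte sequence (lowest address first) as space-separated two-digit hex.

9F 65 02 66 6D 0E

Two's complement of -106218795930354 in 48 bits: 106218795930354 = 0x609AFD9992F2; invert → 0x9F6502666D0D; add 1 → 0x9F6502666D0E.
Split into bytes (most-significant first): 9F 65 02 66 6D 0E.
Big-endian stores the most-significant byte at the lowest address.
So the memory order matches the most-significant-first order: 9F 65 02 66 6D 0E.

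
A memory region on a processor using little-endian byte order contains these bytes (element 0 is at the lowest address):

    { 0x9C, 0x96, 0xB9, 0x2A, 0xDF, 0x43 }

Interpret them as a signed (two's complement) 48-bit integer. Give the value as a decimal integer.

74625773573788

In little-endian order the low byte comes first in memory.
Reassemble most-significant byte first: 43 DF 2A B9 96 9C → 0x43DF2AB9969C.
0x43DF2AB9969C = 74625773573788.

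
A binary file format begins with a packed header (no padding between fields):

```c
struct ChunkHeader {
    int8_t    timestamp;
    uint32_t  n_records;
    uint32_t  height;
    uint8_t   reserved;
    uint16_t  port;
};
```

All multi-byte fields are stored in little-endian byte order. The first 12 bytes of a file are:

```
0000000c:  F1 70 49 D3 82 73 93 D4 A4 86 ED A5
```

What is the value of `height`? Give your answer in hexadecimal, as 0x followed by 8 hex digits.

0xA4D49373

`height` follows `timestamp` (1 B), `n_records` (4 B), so it starts at offset 1 + 4 = 5 and occupies 4 bytes.
Bytes at offsets 5..8: 73 93 D4 A4.
Little-endian stores the least-significant byte at the lowest address.
Reassemble most-significant byte first: A4 D4 93 73 → 0xA4D49373.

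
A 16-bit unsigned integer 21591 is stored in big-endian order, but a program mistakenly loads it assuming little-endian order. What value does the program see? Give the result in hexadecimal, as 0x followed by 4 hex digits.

0x5754

21591 in 16-bit hexadecimal is 0x5457.
Stored big-endian, the bytes at ascending addresses are 54 57.
Read back as little-endian, the first byte is least significant, giving 0x5754.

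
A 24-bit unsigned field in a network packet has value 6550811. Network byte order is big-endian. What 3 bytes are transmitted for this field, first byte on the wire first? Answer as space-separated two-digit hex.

6550811 in hexadecimal, padded to 24 bits, is 0x63F51B.
Split into bytes (most-significant first): 63 F5 1B.
Big-endian stores the most-significant byte at the lowest address.
So the memory order matches the most-significant-first order: 63 F5 1B.

63 F5 1B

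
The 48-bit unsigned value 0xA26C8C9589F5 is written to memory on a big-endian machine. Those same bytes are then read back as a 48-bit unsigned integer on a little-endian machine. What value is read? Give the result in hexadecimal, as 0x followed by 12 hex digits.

0xF589958C6CA2

Stored big-endian, the bytes at ascending addresses are A2 6C 8C 95 89 F5.
Read back as little-endian, the first byte is least significant, giving 0xF589958C6CA2.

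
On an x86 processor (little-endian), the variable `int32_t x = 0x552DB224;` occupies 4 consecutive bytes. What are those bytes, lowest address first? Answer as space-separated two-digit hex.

24 B2 2D 55

Split into bytes (most-significant first): 55 2D B2 24.
In little-endian order the low byte comes first in memory.
So at ascending addresses the bytes are 24 B2 2D 55.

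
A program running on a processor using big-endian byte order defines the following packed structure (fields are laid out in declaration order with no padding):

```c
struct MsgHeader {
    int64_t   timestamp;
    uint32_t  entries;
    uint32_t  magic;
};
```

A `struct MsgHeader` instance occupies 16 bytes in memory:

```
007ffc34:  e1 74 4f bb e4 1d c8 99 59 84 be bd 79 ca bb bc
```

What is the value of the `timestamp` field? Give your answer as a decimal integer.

-2201046649472694119

`timestamp` is the first field, at byte offset 0, occupying 8 bytes.
Bytes at offsets 0..7: E1 74 4F BB E4 1D C8 99.
In big-endian order the high byte comes first in memory.
The bytes are already most-significant first: 0xE1744FBBE41DC899.
Top bit is set, so as a signed 64-bit value this is 0xE1744FBBE41DC899 − 2^64 = -2201046649472694119.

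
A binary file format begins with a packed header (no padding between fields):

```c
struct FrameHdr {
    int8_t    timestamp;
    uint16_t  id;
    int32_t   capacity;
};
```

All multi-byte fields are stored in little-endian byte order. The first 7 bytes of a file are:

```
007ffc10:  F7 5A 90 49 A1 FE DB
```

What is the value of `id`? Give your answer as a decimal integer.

36954

`id` follows `timestamp` (1 byte), so it starts at byte offset 1 and occupies 2 bytes.
Bytes at offsets 1..2: 5A 90.
Little-endian stores the least-significant byte at the lowest address.
Reassemble most-significant byte first: 90 5A → 0x905A.
0x905A = 36954.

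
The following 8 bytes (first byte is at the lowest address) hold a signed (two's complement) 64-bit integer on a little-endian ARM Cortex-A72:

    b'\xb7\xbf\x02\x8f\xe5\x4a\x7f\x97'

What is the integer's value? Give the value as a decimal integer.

Little-endian stores the least-significant byte at the lowest address.
Reassemble most-significant byte first: 97 7F 4A E5 8F 02 BF B7 → 0x977F4AE58F02BFB7.
Top bit is set, so as a signed 64-bit value this is 0x977F4AE58F02BFB7 − 2^64 = -7530217702132891721.

-7530217702132891721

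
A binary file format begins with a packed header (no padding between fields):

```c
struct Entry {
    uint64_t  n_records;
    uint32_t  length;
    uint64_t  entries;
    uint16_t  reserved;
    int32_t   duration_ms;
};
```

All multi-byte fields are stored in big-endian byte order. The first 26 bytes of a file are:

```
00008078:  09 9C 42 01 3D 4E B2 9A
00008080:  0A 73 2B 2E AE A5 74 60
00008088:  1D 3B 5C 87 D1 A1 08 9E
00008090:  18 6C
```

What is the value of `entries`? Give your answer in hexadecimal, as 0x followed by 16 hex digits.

`entries` follows `n_records` (8 B), `length` (4 B), so it starts at offset 8 + 4 = 12 and occupies 8 bytes.
Bytes at offsets 12..19: AE A5 74 60 1D 3B 5C 87.
In big-endian order the high byte comes first in memory.
The bytes are already most-significant first: 0xAEA574601D3B5C87.

0xAEA574601D3B5C87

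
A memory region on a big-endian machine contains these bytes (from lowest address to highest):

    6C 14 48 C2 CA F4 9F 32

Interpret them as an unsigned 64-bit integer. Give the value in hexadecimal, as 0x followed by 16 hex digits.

0x6C1448C2CAF49F32

Big-endian: lowest address holds the most-significant byte.
The bytes are already most-significant first: 0x6C1448C2CAF49F32.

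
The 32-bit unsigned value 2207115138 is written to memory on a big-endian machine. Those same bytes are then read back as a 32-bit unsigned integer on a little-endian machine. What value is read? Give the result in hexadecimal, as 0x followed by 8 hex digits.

0x82E78D83

2207115138 in 32-bit hexadecimal is 0x838DE782.
Stored big-endian, the bytes at ascending addresses are 83 8D E7 82.
Read back as little-endian, the first byte is least significant, giving 0x82E78D83.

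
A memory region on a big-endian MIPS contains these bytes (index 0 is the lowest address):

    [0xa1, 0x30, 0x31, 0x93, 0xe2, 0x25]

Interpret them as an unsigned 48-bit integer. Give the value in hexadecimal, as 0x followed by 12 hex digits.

0xA1303193E225

Big-endian: lowest address holds the most-significant byte.
The bytes are already most-significant first: 0xA1303193E225.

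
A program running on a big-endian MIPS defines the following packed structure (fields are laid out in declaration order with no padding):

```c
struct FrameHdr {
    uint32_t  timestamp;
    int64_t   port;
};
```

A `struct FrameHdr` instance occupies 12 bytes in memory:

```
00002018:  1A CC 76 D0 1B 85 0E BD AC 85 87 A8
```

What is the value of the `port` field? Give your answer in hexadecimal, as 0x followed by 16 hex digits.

0x1B850EBDAC8587A8

`port` follows `timestamp` (4 bytes), so it starts at byte offset 4 and occupies 8 bytes.
Bytes at offsets 4..11: 1B 85 0E BD AC 85 87 A8.
Big-endian stores the most-significant byte at the lowest address.
The bytes are already most-significant first: 0x1B850EBDAC8587A8.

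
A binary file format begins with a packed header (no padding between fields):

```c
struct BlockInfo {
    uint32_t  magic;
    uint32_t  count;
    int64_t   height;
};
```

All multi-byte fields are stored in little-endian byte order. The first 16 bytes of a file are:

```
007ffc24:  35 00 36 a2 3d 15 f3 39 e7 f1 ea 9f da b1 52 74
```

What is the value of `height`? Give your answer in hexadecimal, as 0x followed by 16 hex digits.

`height` follows `magic` (4 B), `count` (4 B), so it starts at offset 4 + 4 = 8 and occupies 8 bytes.
Bytes at offsets 8..15: E7 F1 EA 9F DA B1 52 74.
Little-endian stores the least-significant byte at the lowest address.
Reassemble most-significant byte first: 74 52 B1 DA 9F EA F1 E7 → 0x7452B1DA9FEAF1E7.

0x7452B1DA9FEAF1E7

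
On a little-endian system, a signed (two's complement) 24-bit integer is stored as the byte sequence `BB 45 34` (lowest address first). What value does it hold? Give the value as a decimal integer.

3425723

Little-endian stores the least-significant byte at the lowest address.
Reassemble most-significant byte first: 34 45 BB → 0x3445BB.
0x3445BB = 3425723.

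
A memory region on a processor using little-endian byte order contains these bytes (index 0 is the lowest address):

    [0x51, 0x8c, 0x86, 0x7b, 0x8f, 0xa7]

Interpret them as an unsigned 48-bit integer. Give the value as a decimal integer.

Little-endian: lowest address holds the least-significant byte.
Reassemble most-significant byte first: A7 8F 7B 86 8C 51 → 0xA78F7B868C51.
0xA78F7B868C51 = 184234694577233.

184234694577233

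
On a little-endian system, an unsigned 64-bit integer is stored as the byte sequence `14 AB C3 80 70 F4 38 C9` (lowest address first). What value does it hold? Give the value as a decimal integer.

14499607764353133332

In little-endian order the low byte comes first in memory.
Reassemble most-significant byte first: C9 38 F4 70 80 C3 AB 14 → 0xC938F47080C3AB14.
0xC938F47080C3AB14 = 14499607764353133332.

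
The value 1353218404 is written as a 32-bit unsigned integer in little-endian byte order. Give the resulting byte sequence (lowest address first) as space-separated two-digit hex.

64 79 A8 50

1353218404 in hexadecimal, padded to 32 bits, is 0x50A87964.
Split into bytes (most-significant first): 50 A8 79 64.
Little-endian stores the least-significant byte at the lowest address.
So at ascending addresses the bytes are 64 79 A8 50.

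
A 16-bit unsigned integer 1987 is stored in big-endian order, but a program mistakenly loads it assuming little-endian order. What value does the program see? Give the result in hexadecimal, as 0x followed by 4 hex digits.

0xC307

1987 in 16-bit hexadecimal is 0x07C3.
Stored big-endian, the bytes at ascending addresses are 07 C3.
Read back as little-endian, the first byte is least significant, giving 0xC307.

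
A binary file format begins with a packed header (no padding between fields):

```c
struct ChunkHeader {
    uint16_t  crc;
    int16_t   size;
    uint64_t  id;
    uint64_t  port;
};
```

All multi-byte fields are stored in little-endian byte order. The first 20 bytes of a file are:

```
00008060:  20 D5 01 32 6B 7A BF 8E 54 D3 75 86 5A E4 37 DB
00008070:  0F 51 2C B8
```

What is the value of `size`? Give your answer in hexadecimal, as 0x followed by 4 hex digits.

0x3201

`size` follows `crc` (2 bytes), so it starts at byte offset 2 and occupies 2 bytes.
Bytes at offsets 2..3: 01 32.
In little-endian order the low byte comes first in memory.
Reassemble most-significant byte first: 32 01 → 0x3201.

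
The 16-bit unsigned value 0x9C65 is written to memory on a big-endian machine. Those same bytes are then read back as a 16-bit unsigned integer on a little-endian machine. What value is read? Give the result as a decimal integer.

26012

Stored big-endian, the bytes at ascending addresses are 9C 65.
Read back as little-endian, the first byte is least significant, giving 0x659C.
0x659C = 26012.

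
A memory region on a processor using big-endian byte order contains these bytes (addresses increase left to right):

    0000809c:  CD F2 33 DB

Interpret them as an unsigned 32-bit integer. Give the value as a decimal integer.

3455202267

Big-endian: lowest address holds the most-significant byte.
The bytes are already most-significant first: 0xCDF233DB.
0xCDF233DB = 3455202267.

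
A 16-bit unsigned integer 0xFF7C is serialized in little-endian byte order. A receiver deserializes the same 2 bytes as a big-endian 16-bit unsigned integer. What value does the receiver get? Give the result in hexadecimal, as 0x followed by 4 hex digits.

Stored little-endian, the bytes at ascending addresses are 7C FF.
Read back as big-endian, the last byte is least significant, giving 0x7CFF.

0x7CFF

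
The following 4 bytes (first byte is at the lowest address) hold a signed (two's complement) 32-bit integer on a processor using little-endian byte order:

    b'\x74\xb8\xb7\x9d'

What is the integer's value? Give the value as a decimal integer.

Little-endian: lowest address holds the least-significant byte.
Reassemble most-significant byte first: 9D B7 B8 74 → 0x9DB7B874.
Top bit is set, so as a signed 32-bit value this is 0x9DB7B874 − 2^32 = -1648904076.

-1648904076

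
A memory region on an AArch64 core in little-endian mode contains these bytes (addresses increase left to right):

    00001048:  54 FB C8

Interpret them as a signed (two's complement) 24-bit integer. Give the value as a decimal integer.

Little-endian: lowest address holds the least-significant byte.
Reassemble most-significant byte first: C8 FB 54 → 0xC8FB54.
Top bit is set, so as a signed 24-bit value this is 0xC8FB54 − 2^24 = -3605676.

-3605676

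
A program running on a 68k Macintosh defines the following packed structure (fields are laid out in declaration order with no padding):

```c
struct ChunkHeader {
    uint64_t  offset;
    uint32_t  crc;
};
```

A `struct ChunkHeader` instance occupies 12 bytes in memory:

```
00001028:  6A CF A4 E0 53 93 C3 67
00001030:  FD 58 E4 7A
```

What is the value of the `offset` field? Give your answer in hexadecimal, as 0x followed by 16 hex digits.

`offset` is the first field, at byte offset 0, occupying 8 bytes.
Bytes at offsets 0..7: 6A CF A4 E0 53 93 C3 67.
Big-endian: lowest address holds the most-significant byte.
The bytes are already most-significant first: 0x6ACFA4E05393C367.

0x6ACFA4E05393C367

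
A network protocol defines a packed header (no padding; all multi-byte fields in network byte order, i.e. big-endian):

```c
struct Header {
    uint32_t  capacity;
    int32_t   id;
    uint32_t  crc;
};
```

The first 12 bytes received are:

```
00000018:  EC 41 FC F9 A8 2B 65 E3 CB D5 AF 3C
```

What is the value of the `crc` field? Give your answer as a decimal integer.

`crc` follows `capacity` (4 B), `id` (4 B), so it starts at offset 4 + 4 = 8 and occupies 4 bytes.
Bytes at offsets 8..11: CB D5 AF 3C.
In big-endian order the high byte comes first in memory.
The bytes are already most-significant first: 0xCBD5AF3C.
0xCBD5AF3C = 3419778876.

3419778876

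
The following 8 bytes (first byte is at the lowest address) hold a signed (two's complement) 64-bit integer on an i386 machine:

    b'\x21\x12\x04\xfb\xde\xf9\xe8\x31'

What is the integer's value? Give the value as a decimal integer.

3596399038544744993

Little-endian stores the least-significant byte at the lowest address.
Reassemble most-significant byte first: 31 E8 F9 DE FB 04 12 21 → 0x31E8F9DEFB041221.
0x31E8F9DEFB041221 = 3596399038544744993.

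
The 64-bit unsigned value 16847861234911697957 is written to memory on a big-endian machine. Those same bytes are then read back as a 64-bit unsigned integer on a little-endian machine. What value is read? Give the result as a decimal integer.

2692304319107092457

16847861234911697957 in 64-bit hexadecimal is 0xE9CFA08783FC5C25.
Stored big-endian, the bytes at ascending addresses are E9 CF A0 87 83 FC 5C 25.
Read back as little-endian, the first byte is least significant, giving 0x255CFC8387A0CFE9.
0x255CFC8387A0CFE9 = 2692304319107092457.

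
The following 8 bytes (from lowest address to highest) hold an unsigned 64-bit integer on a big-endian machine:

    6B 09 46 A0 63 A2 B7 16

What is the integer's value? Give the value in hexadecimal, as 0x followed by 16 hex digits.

Big-endian: lowest address holds the most-significant byte.
The bytes are already most-significant first: 0x6B0946A063A2B716.

0x6B0946A063A2B716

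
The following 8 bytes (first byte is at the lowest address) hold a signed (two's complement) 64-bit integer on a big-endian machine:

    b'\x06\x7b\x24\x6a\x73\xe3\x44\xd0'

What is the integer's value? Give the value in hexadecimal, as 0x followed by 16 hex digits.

0x067B246A73E344D0

In big-endian order the high byte comes first in memory.
The bytes are already most-significant first: 0x067B246A73E344D0.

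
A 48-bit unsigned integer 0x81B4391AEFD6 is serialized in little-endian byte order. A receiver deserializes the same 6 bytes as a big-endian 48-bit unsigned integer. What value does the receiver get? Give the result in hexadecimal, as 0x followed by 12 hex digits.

Stored little-endian, the bytes at ascending addresses are D6 EF 1A 39 B4 81.
Read back as big-endian, the last byte is least significant, giving 0xD6EF1A39B481.

0xD6EF1A39B481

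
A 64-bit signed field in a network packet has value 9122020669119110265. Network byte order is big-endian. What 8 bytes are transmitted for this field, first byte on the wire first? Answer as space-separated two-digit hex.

9122020669119110265 in hexadecimal, padded to 64 bits, is 0x7E97ED77D09D9C79.
Split into bytes (most-significant first): 7E 97 ED 77 D0 9D 9C 79.
In big-endian order the high byte comes first in memory.
So the memory order matches the most-significant-first order: 7E 97 ED 77 D0 9D 9C 79.

7E 97 ED 77 D0 9D 9C 79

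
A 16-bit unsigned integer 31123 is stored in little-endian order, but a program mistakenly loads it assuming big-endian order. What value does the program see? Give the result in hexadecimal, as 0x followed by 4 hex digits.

31123 in 16-bit hexadecimal is 0x7993.
Stored little-endian, the bytes at ascending addresses are 93 79.
Read back as big-endian, the last byte is least significant, giving 0x9379.

0x9379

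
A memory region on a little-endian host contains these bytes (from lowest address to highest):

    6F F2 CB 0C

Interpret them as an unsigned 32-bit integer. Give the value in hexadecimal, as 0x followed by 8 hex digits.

Little-endian: lowest address holds the least-significant byte.
Reassemble most-significant byte first: 0C CB F2 6F → 0x0CCBF26F.

0x0CCBF26F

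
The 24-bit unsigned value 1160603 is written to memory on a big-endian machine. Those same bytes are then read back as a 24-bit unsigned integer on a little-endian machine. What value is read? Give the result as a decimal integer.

10204433

1160603 in 24-bit hexadecimal is 0x11B59B.
Stored big-endian, the bytes at ascending addresses are 11 B5 9B.
Read back as little-endian, the first byte is least significant, giving 0x9BB511.
0x9BB511 = 10204433.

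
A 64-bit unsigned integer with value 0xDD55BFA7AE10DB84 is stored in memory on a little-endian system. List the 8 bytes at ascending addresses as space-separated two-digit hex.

Split into bytes (most-significant first): DD 55 BF A7 AE 10 DB 84.
Little-endian stores the least-significant byte at the lowest address.
So at ascending addresses the bytes are 84 DB 10 AE A7 BF 55 DD.

84 DB 10 AE A7 BF 55 DD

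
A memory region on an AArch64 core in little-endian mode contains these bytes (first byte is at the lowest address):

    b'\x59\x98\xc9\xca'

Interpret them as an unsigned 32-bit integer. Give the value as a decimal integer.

3402209369

Little-endian stores the least-significant byte at the lowest address.
Reassemble most-significant byte first: CA C9 98 59 → 0xCAC99859.
0xCAC99859 = 3402209369.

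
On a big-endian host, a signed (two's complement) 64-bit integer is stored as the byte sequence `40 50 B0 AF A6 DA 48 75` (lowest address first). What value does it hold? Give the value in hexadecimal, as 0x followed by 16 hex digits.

In big-endian order the high byte comes first in memory.
The bytes are already most-significant first: 0x4050B0AFA6DA4875.

0x4050B0AFA6DA4875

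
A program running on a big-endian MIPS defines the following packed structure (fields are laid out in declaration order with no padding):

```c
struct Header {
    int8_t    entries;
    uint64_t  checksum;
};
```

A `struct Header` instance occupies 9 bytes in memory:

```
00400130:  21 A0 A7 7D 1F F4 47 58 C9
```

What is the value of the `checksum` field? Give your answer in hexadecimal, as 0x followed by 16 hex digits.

`checksum` follows `entries` (1 byte), so it starts at byte offset 1 and occupies 8 bytes.
Bytes at offsets 1..8: A0 A7 7D 1F F4 47 58 C9.
Big-endian stores the most-significant byte at the lowest address.
The bytes are already most-significant first: 0xA0A77D1FF44758C9.

0xA0A77D1FF44758C9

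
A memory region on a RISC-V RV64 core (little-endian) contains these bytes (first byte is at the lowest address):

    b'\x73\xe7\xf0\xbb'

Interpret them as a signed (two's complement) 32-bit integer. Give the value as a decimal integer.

In little-endian order the low byte comes first in memory.
Reassemble most-significant byte first: BB F0 E7 73 → 0xBBF0E773.
Top bit is set, so as a signed 32-bit value this is 0xBBF0E773 − 2^32 = -1141840013.

-1141840013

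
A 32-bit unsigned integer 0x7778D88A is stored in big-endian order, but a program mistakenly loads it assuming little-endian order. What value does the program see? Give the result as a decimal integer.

Stored big-endian, the bytes at ascending addresses are 77 78 D8 8A.
Read back as little-endian, the first byte is least significant, giving 0x8AD87877.
0x8AD87877 = 2329442423.

2329442423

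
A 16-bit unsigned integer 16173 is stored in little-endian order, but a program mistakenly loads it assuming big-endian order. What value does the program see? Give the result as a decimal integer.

11583

16173 in 16-bit hexadecimal is 0x3F2D.
Stored little-endian, the bytes at ascending addresses are 2D 3F.
Read back as big-endian, the last byte is least significant, giving 0x2D3F.
0x2D3F = 11583.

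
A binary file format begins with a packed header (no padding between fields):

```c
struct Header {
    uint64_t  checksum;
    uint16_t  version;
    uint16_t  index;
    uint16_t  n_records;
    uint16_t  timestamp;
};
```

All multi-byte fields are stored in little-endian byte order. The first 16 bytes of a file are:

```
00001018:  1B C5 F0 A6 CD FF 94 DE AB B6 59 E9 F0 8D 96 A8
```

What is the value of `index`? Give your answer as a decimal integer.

59737

`index` follows `checksum` (8 B), `version` (2 B), so it starts at offset 8 + 2 = 10 and occupies 2 bytes.
Bytes at offsets 10..11: 59 E9.
Little-endian: lowest address holds the least-significant byte.
Reassemble most-significant byte first: E9 59 → 0xE959.
0xE959 = 59737.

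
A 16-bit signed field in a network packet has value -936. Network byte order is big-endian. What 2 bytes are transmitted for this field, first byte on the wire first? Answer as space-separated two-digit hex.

FC 58

Two's complement of -936 in 16 bits: 936 = 0x03A8; invert → 0xFC57; add 1 → 0xFC58.
Split into bytes (most-significant first): FC 58.
Big-endian: lowest address holds the most-significant byte.
So the memory order matches the most-significant-first order: FC 58.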